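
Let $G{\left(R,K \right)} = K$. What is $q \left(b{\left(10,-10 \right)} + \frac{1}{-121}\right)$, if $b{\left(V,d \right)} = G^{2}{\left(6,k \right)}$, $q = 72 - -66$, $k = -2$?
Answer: $\frac{66654}{121} \approx 550.86$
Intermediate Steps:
$q = 138$ ($q = 72 + 66 = 138$)
$b{\left(V,d \right)} = 4$ ($b{\left(V,d \right)} = \left(-2\right)^{2} = 4$)
$q \left(b{\left(10,-10 \right)} + \frac{1}{-121}\right) = 138 \left(4 + \frac{1}{-121}\right) = 138 \left(4 - \frac{1}{121}\right) = 138 \cdot \frac{483}{121} = \frac{66654}{121}$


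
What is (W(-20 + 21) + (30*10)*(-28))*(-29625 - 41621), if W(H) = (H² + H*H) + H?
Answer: 598252662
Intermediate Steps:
W(H) = H + 2*H² (W(H) = (H² + H²) + H = 2*H² + H = H + 2*H²)
(W(-20 + 21) + (30*10)*(-28))*(-29625 - 41621) = ((-20 + 21)*(1 + 2*(-20 + 21)) + (30*10)*(-28))*(-29625 - 41621) = (1*(1 + 2*1) + 300*(-28))*(-71246) = (1*(1 + 2) - 8400)*(-71246) = (1*3 - 8400)*(-71246) = (3 - 8400)*(-71246) = -8397*(-71246) = 598252662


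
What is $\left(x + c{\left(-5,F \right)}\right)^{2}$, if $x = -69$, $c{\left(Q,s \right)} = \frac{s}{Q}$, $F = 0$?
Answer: $4761$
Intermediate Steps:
$\left(x + c{\left(-5,F \right)}\right)^{2} = \left(-69 + \frac{0}{-5}\right)^{2} = \left(-69 + 0 \left(- \frac{1}{5}\right)\right)^{2} = \left(-69 + 0\right)^{2} = \left(-69\right)^{2} = 4761$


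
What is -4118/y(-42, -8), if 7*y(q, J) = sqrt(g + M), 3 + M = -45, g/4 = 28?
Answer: -14413/4 ≈ -3603.3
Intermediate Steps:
g = 112 (g = 4*28 = 112)
M = -48 (M = -3 - 45 = -48)
y(q, J) = 8/7 (y(q, J) = sqrt(112 - 48)/7 = sqrt(64)/7 = (1/7)*8 = 8/7)
-4118/y(-42, -8) = -4118/8/7 = -4118*7/8 = -14413/4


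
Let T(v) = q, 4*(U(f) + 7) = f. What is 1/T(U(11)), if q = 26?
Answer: 1/26 ≈ 0.038462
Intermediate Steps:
U(f) = -7 + f/4
T(v) = 26
1/T(U(11)) = 1/26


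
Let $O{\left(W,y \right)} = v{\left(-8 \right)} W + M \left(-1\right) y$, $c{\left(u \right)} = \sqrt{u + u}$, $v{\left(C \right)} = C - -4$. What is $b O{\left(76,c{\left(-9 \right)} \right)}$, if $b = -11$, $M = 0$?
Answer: $3344$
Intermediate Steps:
$v{\left(C \right)} = 4 + C$ ($v{\left(C \right)} = C + 4 = 4 + C$)
$c{\left(u \right)} = \sqrt{2} \sqrt{u}$ ($c{\left(u \right)} = \sqrt{2 u} = \sqrt{2} \sqrt{u}$)
$O{\left(W,y \right)} = - 4 W$ ($O{\left(W,y \right)} = \left(4 - 8\right) W + 0 \left(-1\right) y = - 4 W + 0 y = - 4 W + 0 = - 4 W$)
$b O{\left(76,c{\left(-9 \right)} \right)} = - 11 \left(\left(-4\right) 76\right) = \left(-11\right) \left(-304\right) = 3344$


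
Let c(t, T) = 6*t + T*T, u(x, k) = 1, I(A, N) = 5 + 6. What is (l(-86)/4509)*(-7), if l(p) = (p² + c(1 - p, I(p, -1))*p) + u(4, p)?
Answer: 111769/1503 ≈ 74.364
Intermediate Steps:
I(A, N) = 11
c(t, T) = T² + 6*t (c(t, T) = 6*t + T² = T² + 6*t)
l(p) = 1 + p² + p*(127 - 6*p) (l(p) = (p² + (11² + 6*(1 - p))*p) + 1 = (p² + (121 + (6 - 6*p))*p) + 1 = (p² + (127 - 6*p)*p) + 1 = (p² + p*(127 - 6*p)) + 1 = 1 + p² + p*(127 - 6*p))
(l(-86)/4509)*(-7) = ((1 - 5*(-86)² + 127*(-86))/4509)*(-7) = ((1 - 5*7396 - 10922)*(1/4509))*(-7) = ((1 - 36980 - 10922)*(1/4509))*(-7) = -47901*1/4509*(-7) = -15967/1503*(-7) = 111769/1503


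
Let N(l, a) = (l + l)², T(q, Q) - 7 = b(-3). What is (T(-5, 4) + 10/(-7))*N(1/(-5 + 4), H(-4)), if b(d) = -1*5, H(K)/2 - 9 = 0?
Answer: 16/7 ≈ 2.2857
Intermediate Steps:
H(K) = 18 (H(K) = 18 + 2*0 = 18 + 0 = 18)
b(d) = -5
T(q, Q) = 2 (T(q, Q) = 7 - 5 = 2)
N(l, a) = 4*l² (N(l, a) = (2*l)² = 4*l²)
(T(-5, 4) + 10/(-7))*N(1/(-5 + 4), H(-4)) = (2 + 10/(-7))*(4*(1/(-5 + 4))²) = (2 + 10*(-⅐))*(4*(1/(-1))²) = (2 - 10/7)*(4*(-1)²) = 4*(4*1)/7 = (4/7)*4 = 16/7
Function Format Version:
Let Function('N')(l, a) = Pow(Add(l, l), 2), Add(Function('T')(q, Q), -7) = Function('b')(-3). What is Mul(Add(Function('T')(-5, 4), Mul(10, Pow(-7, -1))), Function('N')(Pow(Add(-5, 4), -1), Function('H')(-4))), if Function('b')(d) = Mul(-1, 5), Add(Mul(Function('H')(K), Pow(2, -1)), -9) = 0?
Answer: Rational(16, 7) ≈ 2.2857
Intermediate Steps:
Function('H')(K) = 18 (Function('H')(K) = Add(18, Mul(2, 0)) = Add(18, 0) = 18)
Function('b')(d) = -5
Function('T')(q, Q) = 2 (Function('T')(q, Q) = Add(7, -5) = 2)
Function('N')(l, a) = Mul(4, Pow(l, 2)) (Function('N')(l, a) = Pow(Mul(2, l), 2) = Mul(4, Pow(l, 2)))
Mul(Add(Function('T')(-5, 4), Mul(10, Pow(-7, -1))), Function('N')(Pow(Add(-5, 4), -1), Function('H')(-4))) = Mul(Add(2, Mul(10, Pow(-7, -1))), Mul(4, Pow(Pow(Add(-5, 4), -1), 2))) = Mul(Add(2, Mul(10, Rational(-1, 7))), Mul(4, Pow(Pow(-1, -1), 2))) = Mul(Add(2, Rational(-10, 7)), Mul(4, Pow(-1, 2))) = Mul(Rational(4, 7), Mul(4, 1)) = Mul(Rational(4, 7), 4) = Rational(16, 7)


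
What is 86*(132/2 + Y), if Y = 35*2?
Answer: 11696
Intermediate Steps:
Y = 70
86*(132/2 + Y) = 86*(132/2 + 70) = 86*(132*(1/2) + 70) = 86*(66 + 70) = 86*136 = 11696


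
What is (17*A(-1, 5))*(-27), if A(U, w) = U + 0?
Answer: 459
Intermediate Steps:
A(U, w) = U
(17*A(-1, 5))*(-27) = (17*(-1))*(-27) = -17*(-27) = 459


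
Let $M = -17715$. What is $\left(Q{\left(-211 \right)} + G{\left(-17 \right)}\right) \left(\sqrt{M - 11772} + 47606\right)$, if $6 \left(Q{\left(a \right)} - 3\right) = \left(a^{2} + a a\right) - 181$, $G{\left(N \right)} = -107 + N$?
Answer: $\frac{2097877405}{3} + \frac{88135 i \sqrt{29487}}{6} \approx 6.9929 \cdot 10^{8} + 2.5224 \cdot 10^{6} i$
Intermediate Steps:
$Q{\left(a \right)} = - \frac{163}{6} + \frac{a^{2}}{3}$ ($Q{\left(a \right)} = 3 + \frac{\left(a^{2} + a a\right) - 181}{6} = 3 + \frac{\left(a^{2} + a^{2}\right) - 181}{6} = 3 + \frac{2 a^{2} - 181}{6} = 3 + \frac{-181 + 2 a^{2}}{6} = 3 + \left(- \frac{181}{6} + \frac{a^{2}}{3}\right) = - \frac{163}{6} + \frac{a^{2}}{3}$)
$\left(Q{\left(-211 \right)} + G{\left(-17 \right)}\right) \left(\sqrt{M - 11772} + 47606\right) = \left(\left(- \frac{163}{6} + \frac{\left(-211\right)^{2}}{3}\right) - 124\right) \left(\sqrt{-17715 - 11772} + 47606\right) = \left(\left(- \frac{163}{6} + \frac{1}{3} \cdot 44521\right) - 124\right) \left(\sqrt{-29487} + 47606\right) = \left(\left(- \frac{163}{6} + \frac{44521}{3}\right) - 124\right) \left(i \sqrt{29487} + 47606\right) = \left(\frac{88879}{6} - 124\right) \left(47606 + i \sqrt{29487}\right) = \frac{88135 \left(47606 + i \sqrt{29487}\right)}{6} = \frac{2097877405}{3} + \frac{88135 i \sqrt{29487}}{6}$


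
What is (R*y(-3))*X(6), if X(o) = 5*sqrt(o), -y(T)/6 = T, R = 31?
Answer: 2790*sqrt(6) ≈ 6834.1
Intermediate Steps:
y(T) = -6*T
(R*y(-3))*X(6) = (31*(-6*(-3)))*(5*sqrt(6)) = (31*18)*(5*sqrt(6)) = 558*(5*sqrt(6)) = 2790*sqrt(6)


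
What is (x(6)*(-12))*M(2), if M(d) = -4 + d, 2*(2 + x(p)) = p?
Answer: 24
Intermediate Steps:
x(p) = -2 + p/2
(x(6)*(-12))*M(2) = ((-2 + (½)*6)*(-12))*(-4 + 2) = ((-2 + 3)*(-12))*(-2) = (1*(-12))*(-2) = -12*(-2) = 24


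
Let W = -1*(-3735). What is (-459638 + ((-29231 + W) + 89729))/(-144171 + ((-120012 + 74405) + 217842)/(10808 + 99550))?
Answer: 43636104990/15910250983 ≈ 2.7426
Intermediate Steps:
W = 3735
(-459638 + ((-29231 + W) + 89729))/(-144171 + ((-120012 + 74405) + 217842)/(10808 + 99550)) = (-459638 + ((-29231 + 3735) + 89729))/(-144171 + ((-120012 + 74405) + 217842)/(10808 + 99550)) = (-459638 + (-25496 + 89729))/(-144171 + (-45607 + 217842)/110358) = (-459638 + 64233)/(-144171 + 172235*(1/110358)) = -395405/(-144171 + 172235/110358) = -395405/(-15910250983/110358) = -395405*(-110358/15910250983) = 43636104990/15910250983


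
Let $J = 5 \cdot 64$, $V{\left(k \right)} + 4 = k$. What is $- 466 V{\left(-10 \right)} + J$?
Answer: $6844$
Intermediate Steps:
$V{\left(k \right)} = -4 + k$
$J = 320$
$- 466 V{\left(-10 \right)} + J = - 466 \left(-4 - 10\right) + 320 = \left(-466\right) \left(-14\right) + 320 = 6524 + 320 = 6844$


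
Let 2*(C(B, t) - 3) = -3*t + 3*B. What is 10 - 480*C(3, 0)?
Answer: -3590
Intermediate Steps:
C(B, t) = 3 - 3*t/2 + 3*B/2 (C(B, t) = 3 + (-3*t + 3*B)/2 = 3 + (-3*t/2 + 3*B/2) = 3 - 3*t/2 + 3*B/2)
10 - 480*C(3, 0) = 10 - 480*(3 - 3/2*0 + (3/2)*3) = 10 - 480*(3 + 0 + 9/2) = 10 - 480*15/2 = 10 - 3600 = -3590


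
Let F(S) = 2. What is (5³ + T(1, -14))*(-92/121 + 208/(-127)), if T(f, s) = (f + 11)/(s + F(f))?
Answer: -4569648/15367 ≈ -297.37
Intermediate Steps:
T(f, s) = (11 + f)/(2 + s) (T(f, s) = (f + 11)/(s + 2) = (11 + f)/(2 + s))
(5³ + T(1, -14))*(-92/121 + 208/(-127)) = (5³ + (11 + 1)/(2 - 14))*(-92/121 + 208/(-127)) = (125 + 12/(-12))*(-92*1/121 + 208*(-1/127)) = (125 - 1/12*12)*(-92/121 - 208/127) = (125 - 1)*(-36852/15367) = 124*(-36852/15367) = -4569648/15367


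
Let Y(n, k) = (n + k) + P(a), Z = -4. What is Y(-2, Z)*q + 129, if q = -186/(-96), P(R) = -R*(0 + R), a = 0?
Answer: 939/8 ≈ 117.38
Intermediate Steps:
P(R) = -R² (P(R) = -R*R = -R²)
Y(n, k) = k + n (Y(n, k) = (n + k) - 1*0² = (k + n) - 1*0 = (k + n) + 0 = k + n)
q = 31/16 (q = -186*(-1/96) = 31/16 ≈ 1.9375)
Y(-2, Z)*q + 129 = (-4 - 2)*(31/16) + 129 = -6*31/16 + 129 = -93/8 + 129 = 939/8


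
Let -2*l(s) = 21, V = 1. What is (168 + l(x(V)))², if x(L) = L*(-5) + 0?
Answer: 99225/4 ≈ 24806.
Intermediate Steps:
x(L) = -5*L (x(L) = -5*L + 0 = -5*L)
l(s) = -21/2 (l(s) = -½*21 = -21/2)
(168 + l(x(V)))² = (168 - 21/2)² = (315/2)² = 99225/4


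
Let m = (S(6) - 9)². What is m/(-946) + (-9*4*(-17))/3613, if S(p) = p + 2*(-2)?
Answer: 401915/3417898 ≈ 0.11759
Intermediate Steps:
S(p) = -4 + p (S(p) = p - 4 = -4 + p)
m = 49 (m = ((-4 + 6) - 9)² = (2 - 9)² = (-7)² = 49)
m/(-946) + (-9*4*(-17))/3613 = 49/(-946) + (-9*4*(-17))/3613 = 49*(-1/946) - 36*(-17)*(1/3613) = -49/946 + 612*(1/3613) = -49/946 + 612/3613 = 401915/3417898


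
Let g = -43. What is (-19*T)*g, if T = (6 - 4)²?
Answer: 3268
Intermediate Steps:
T = 4 (T = 2² = 4)
(-19*T)*g = -19*4*(-43) = -76*(-43) = 3268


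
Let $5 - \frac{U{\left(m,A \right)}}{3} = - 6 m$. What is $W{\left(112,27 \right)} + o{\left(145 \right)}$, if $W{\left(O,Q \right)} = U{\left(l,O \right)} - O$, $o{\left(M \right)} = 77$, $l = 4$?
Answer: $52$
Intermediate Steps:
$U{\left(m,A \right)} = 15 + 18 m$ ($U{\left(m,A \right)} = 15 - 3 \left(- 6 m\right) = 15 + 18 m$)
$W{\left(O,Q \right)} = 87 - O$ ($W{\left(O,Q \right)} = \left(15 + 18 \cdot 4\right) - O = \left(15 + 72\right) - O = 87 - O$)
$W{\left(112,27 \right)} + o{\left(145 \right)} = \left(87 - 112\right) + 77 = -25 + 77 = 52$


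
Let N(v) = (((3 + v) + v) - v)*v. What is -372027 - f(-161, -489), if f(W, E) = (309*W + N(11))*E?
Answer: -24623982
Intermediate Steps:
N(v) = v*(3 + v) (N(v) = ((3 + 2*v) - v)*v = (3 + v)*v = v*(3 + v))
f(W, E) = E*(154 + 309*W) (f(W, E) = (309*W + 11*(3 + 11))*E = (309*W + 11*14)*E = (309*W + 154)*E = (154 + 309*W)*E = E*(154 + 309*W))
-372027 - f(-161, -489) = -372027 - (-489)*(154 + 309*(-161)) = -372027 - (-489)*(154 - 49749) = -372027 - (-489)*(-49595) = -372027 - 1*24251955 = -372027 - 24251955 = -24623982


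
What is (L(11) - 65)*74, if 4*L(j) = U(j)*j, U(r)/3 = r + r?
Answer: 8621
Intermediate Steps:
U(r) = 6*r (U(r) = 3*(r + r) = 3*(2*r) = 6*r)
L(j) = 3*j²/2 (L(j) = ((6*j)*j)/4 = (6*j²)/4 = 3*j²/2)
(L(11) - 65)*74 = ((3/2)*11² - 65)*74 = ((3/2)*121 - 65)*74 = (363/2 - 65)*74 = (233/2)*74 = 8621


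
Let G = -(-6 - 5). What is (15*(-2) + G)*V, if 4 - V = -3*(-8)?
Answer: 380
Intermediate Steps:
V = -20 (V = 4 - (-3)*(-8) = 4 - 1*24 = 4 - 24 = -20)
G = 11 (G = -1*(-11) = 11)
(15*(-2) + G)*V = (15*(-2) + 11)*(-20) = (-30 + 11)*(-20) = -19*(-20) = 380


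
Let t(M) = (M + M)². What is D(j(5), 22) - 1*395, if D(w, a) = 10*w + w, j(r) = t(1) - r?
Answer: -406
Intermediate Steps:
t(M) = 4*M² (t(M) = (2*M)² = 4*M²)
j(r) = 4 - r (j(r) = 4*1² - r = 4*1 - r = 4 - r)
D(w, a) = 11*w
D(j(5), 22) - 1*395 = 11*(4 - 1*5) - 1*395 = 11*(4 - 5) - 395 = 11*(-1) - 395 = -11 - 395 = -406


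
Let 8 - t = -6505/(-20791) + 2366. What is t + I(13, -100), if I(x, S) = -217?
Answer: -53543330/20791 ≈ -2575.3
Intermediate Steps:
t = -49031683/20791 (t = 8 - (-6505/(-20791) + 2366) = 8 - (-6505*(-1/20791) + 2366) = 8 - (6505/20791 + 2366) = 8 - 1*49198011/20791 = 8 - 49198011/20791 = -49031683/20791 ≈ -2358.3)
t + I(13, -100) = -49031683/20791 - 217 = -53543330/20791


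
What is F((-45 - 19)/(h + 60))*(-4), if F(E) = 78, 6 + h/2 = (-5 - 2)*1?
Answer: -312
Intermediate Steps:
h = -26 (h = -12 + 2*((-5 - 2)*1) = -12 + 2*(-7*1) = -12 + 2*(-7) = -12 - 14 = -26)
F((-45 - 19)/(h + 60))*(-4) = 78*(-4) = -312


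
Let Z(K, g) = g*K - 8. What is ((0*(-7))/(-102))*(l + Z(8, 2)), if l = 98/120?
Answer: 0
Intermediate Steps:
Z(K, g) = -8 + K*g (Z(K, g) = K*g - 8 = -8 + K*g)
l = 49/60 (l = 98*(1/120) = 49/60 ≈ 0.81667)
((0*(-7))/(-102))*(l + Z(8, 2)) = ((0*(-7))/(-102))*(49/60 + (-8 + 8*2)) = (0*(-1/102))*(49/60 + (-8 + 16)) = 0*(49/60 + 8) = 0*(529/60) = 0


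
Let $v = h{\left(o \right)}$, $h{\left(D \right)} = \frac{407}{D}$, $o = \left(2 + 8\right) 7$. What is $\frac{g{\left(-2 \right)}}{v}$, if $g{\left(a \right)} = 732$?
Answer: $\frac{51240}{407} \approx 125.9$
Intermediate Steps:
$o = 70$ ($o = 10 \cdot 7 = 70$)
$v = \frac{407}{70} \approx 5.8143$
$\frac{g{\left(-2 \right)}}{v} = \frac{732}{\frac{407}{70}} = 732 \cdot \frac{70}{407} = \frac{51240}{407}$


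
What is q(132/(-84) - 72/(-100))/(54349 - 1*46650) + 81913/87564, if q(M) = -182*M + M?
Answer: 112724946241/117977166300 ≈ 0.95548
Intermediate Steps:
q(M) = -181*M
q(132/(-84) - 72/(-100))/(54349 - 1*46650) + 81913/87564 = (-181*(132/(-84) - 72/(-100)))/(54349 - 1*46650) + 81913/87564 = (-181*(132*(-1/84) - 72*(-1/100)))/(54349 - 46650) + 81913*(1/87564) = -181*(-11/7 + 18/25)/7699 + 81913/87564 = -181*(-149/175)*(1/7699) + 81913/87564 = (26969/175)*(1/7699) + 81913/87564 = 26969/1347325 + 81913/87564 = 112724946241/117977166300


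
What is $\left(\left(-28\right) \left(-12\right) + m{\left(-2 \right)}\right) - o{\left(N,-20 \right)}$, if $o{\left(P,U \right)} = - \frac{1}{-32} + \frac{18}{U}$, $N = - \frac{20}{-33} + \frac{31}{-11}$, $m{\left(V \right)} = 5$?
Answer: $\frac{54699}{160} \approx 341.87$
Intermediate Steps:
$N = - \frac{73}{33}$ ($N = \left(-20\right) \left(- \frac{1}{33}\right) + 31 \left(- \frac{1}{11}\right) = \frac{20}{33} - \frac{31}{11} = - \frac{73}{33} \approx -2.2121$)
$o{\left(P,U \right)} = \frac{1}{32} + \frac{18}{U}$ ($o{\left(P,U \right)} = \left(-1\right) \left(- \frac{1}{32}\right) + \frac{18}{U} = \frac{1}{32} + \frac{18}{U}$)
$\left(\left(-28\right) \left(-12\right) + m{\left(-2 \right)}\right) - o{\left(N,-20 \right)} = \left(\left(-28\right) \left(-12\right) + 5\right) - \frac{576 - 20}{32 \left(-20\right)} = \left(336 + 5\right) - \frac{1}{32} \left(- \frac{1}{20}\right) 556 = 341 - - \frac{139}{160} = 341 + \frac{139}{160} = \frac{54699}{160}$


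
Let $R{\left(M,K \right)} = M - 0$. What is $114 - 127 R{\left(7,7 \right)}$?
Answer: $-775$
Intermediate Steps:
$R{\left(M,K \right)} = M$ ($R{\left(M,K \right)} = M + 0 = M$)
$114 - 127 R{\left(7,7 \right)} = 114 - 889 = -775$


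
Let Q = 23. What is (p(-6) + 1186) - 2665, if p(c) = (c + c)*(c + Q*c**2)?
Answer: -11343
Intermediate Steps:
p(c) = 2*c*(c + 23*c**2) (p(c) = (c + c)*(c + 23*c**2) = (2*c)*(c + 23*c**2) = 2*c*(c + 23*c**2))
(p(-6) + 1186) - 2665 = ((-6)**2*(2 + 46*(-6)) + 1186) - 2665 = (36*(2 - 276) + 1186) - 2665 = (36*(-274) + 1186) - 2665 = (-9864 + 1186) - 2665 = -8678 - 2665 = -11343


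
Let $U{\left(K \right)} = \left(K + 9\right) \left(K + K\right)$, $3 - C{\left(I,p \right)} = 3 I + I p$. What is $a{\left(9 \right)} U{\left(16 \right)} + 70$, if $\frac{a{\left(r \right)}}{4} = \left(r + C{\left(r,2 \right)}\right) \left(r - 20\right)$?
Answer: $1161670$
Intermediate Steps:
$C{\left(I,p \right)} = 3 - 3 I - I p$ ($C{\left(I,p \right)} = 3 - \left(3 I + I p\right) = 3 - 3 I - I p$)
$U{\left(K \right)} = 2 K \left(9 + K\right)$ ($U{\left(K \right)} = \left(9 + K\right) 2 K = 2 K \left(9 + K\right)$)
$a{\left(r \right)} = 4 \left(-20 + r\right) \left(3 - 4 r\right)$ ($a{\left(r \right)} = 4 \left(r - \left(-3 + 3 r + r 2\right)\right) \left(r - 20\right) = 4 \left(r - \left(-3 + 5 r\right)\right) \left(-20 + r\right) = 4 \left(3 - 4 r\right) \left(-20 + r\right) = 4 \left(-20 + r\right) \left(3 - 4 r\right)$)
$a{\left(9 \right)} U{\left(16 \right)} + 70 = \left(-240 - 16 \cdot 9^{2} + 332 \cdot 9\right) 2 \cdot 16 \left(9 + 16\right) + 70 = \left(-240 - 1296 + 2988\right) 2 \cdot 16 \cdot 25 + 70 = \left(-240 - 1296 + 2988\right) 800 + 70 = 1452 \cdot 800 + 70 = 1161600 + 70 = 1161670$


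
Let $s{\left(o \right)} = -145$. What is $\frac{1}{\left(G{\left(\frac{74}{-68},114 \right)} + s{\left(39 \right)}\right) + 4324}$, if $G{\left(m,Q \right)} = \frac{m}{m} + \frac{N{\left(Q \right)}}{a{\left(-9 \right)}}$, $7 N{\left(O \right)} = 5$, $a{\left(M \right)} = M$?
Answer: $\frac{63}{263335} \approx 0.00023924$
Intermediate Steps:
$N{\left(O \right)} = \frac{5}{7}$ ($N{\left(O \right)} = \frac{1}{7} \cdot 5 = \frac{5}{7}$)
$G{\left(m,Q \right)} = \frac{58}{63}$ ($G{\left(m,Q \right)} = \frac{m}{m} + \frac{5}{7 \left(-9\right)} = 1 + \frac{5}{7} \left(- \frac{1}{9}\right) = 1 - \frac{5}{63} = \frac{58}{63}$)
$\frac{1}{\left(G{\left(\frac{74}{-68},114 \right)} + s{\left(39 \right)}\right) + 4324} = \frac{1}{\left(\frac{58}{63} - 145\right) + 4324} = \frac{1}{- \frac{9077}{63} + 4324} = \frac{1}{\frac{263335}{63}} = \frac{63}{263335}$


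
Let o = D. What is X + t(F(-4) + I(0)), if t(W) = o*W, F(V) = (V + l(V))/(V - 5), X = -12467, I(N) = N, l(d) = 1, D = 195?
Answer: -12402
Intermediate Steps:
o = 195
F(V) = (1 + V)/(-5 + V) (F(V) = (V + 1)/(V - 5) = (1 + V)/(-5 + V))
t(W) = 195*W
X + t(F(-4) + I(0)) = -12467 + 195*((1 - 4)/(-5 - 4) + 0) = -12467 + 195*(-3/(-9) + 0) = -12467 + 195*(-⅑*(-3) + 0) = -12467 + 195*(⅓ + 0) = -12467 + 195*(⅓) = -12467 + 65 = -12402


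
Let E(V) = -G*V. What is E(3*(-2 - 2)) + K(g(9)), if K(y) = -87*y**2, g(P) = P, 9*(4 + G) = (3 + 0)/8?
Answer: -14189/2 ≈ -7094.5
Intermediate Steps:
G = -95/24 (G = -4 + ((3 + 0)/8)/9 = -4 + ((1/8)*3)/9 = -4 + (1/9)*(3/8) = -4 + 1/24 = -95/24 ≈ -3.9583)
E(V) = 95*V/24 (E(V) = -(-95)*V/24 = 95*V/24)
E(3*(-2 - 2)) + K(g(9)) = 95*(3*(-2 - 2))/24 - 87*9**2 = 95*(3*(-4))/24 - 87*81 = (95/24)*(-12) - 7047 = -95/2 - 7047 = -14189/2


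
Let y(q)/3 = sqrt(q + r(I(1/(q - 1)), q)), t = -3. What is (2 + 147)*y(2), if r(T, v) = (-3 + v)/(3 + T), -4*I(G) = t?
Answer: 149*sqrt(390)/5 ≈ 588.50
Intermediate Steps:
I(G) = 3/4 (I(G) = -1/4*(-3) = 3/4)
r(T, v) = (-3 + v)/(3 + T)
y(q) = 3*sqrt(-4/5 + 19*q/15) (y(q) = 3*sqrt(q + (-3 + q)/(3 + 3/4)) = 3*sqrt(q + (-3 + q)/(15/4)) = 3*sqrt(q + 4*(-3 + q)/15) = 3*sqrt(q + (-4/5 + 4*q/15)) = 3*sqrt(-4/5 + 19*q/15))
(2 + 147)*y(2) = (2 + 147)*(sqrt(-180 + 285*2)/5) = 149*(sqrt(-180 + 570)/5) = 149*(sqrt(390)/5) = 149*sqrt(390)/5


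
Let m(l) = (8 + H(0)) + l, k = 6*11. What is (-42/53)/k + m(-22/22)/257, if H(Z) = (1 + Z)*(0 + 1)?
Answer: 2865/149831 ≈ 0.019122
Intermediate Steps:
H(Z) = 1 + Z (H(Z) = (1 + Z)*1 = 1 + Z)
k = 66
m(l) = 9 + l (m(l) = (8 + (1 + 0)) + l = (8 + 1) + l = 9 + l)
(-42/53)/k + m(-22/22)/257 = -42/53/66 + (9 - 22/22)/257 = -42*1/53*(1/66) + (9 - 22*1/22)*(1/257) = -42/53*1/66 + (9 - 1)*(1/257) = -7/583 + 8*(1/257) = -7/583 + 8/257 = 2865/149831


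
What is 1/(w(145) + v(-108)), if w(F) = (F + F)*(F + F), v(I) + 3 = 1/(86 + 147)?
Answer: 233/19594602 ≈ 1.1891e-5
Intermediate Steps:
v(I) = -698/233 (v(I) = -3 + 1/(86 + 147) = -3 + 1/233 = -698/233)
w(F) = 4*F**2 (w(F) = (2*F)*(2*F) = 4*F**2)
1/(w(145) + v(-108)) = 1/(4*145**2 - 698/233) = 1/(4*21025 - 698/233) = 1/(84100 - 698/233) = 1/(19594602/233) = 233/19594602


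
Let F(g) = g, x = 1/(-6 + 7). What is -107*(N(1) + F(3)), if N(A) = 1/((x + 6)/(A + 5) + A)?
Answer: -4815/13 ≈ -370.38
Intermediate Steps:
x = 1 (x = 1/1 = 1)
N(A) = 1/(A + 7/(5 + A)) (N(A) = 1/((1 + 6)/(A + 5) + A) = 1/(7/(5 + A) + A) = 1/(A + 7/(5 + A)))
-107*(N(1) + F(3)) = -107*((5 + 1)/(7 + 1**2 + 5*1) + 3) = -107*(6/(7 + 1 + 5) + 3) = -107*(6/13 + 3) = -107*45/13 = -4815/13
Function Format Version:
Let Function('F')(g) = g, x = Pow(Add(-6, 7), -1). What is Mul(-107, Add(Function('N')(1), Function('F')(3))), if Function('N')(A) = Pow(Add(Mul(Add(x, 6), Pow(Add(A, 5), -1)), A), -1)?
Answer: Rational(-4815, 13) ≈ -370.38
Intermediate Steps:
x = 1 (x = Pow(1, -1) = 1)
Function('N')(A) = Pow(Add(A, Mul(7, Pow(Add(5, A), -1))), -1) (Function('N')(A) = Pow(Add(Mul(Add(1, 6), Pow(Add(A, 5), -1)), A), -1) = Pow(Add(Mul(7, Pow(Add(5, A), -1)), A), -1) = Pow(Add(A, Mul(7, Pow(Add(5, A), -1))), -1))
Mul(-107, Add(Function('N')(1), Function('F')(3))) = Mul(-107, Add(Mul(Pow(Add(7, Pow(1, 2), Mul(5, 1)), -1), Add(5, 1)), 3)) = Mul(-107, Add(Mul(Pow(Add(7, 1, 5), -1), 6), 3)) = Mul(-107, Add(Mul(Pow(13, -1), 6), 3)) = Mul(-107, Add(Mul(Rational(1, 13), 6), 3)) = Mul(-107, Add(Rational(6, 13), 3)) = Mul(-107, Rational(45, 13)) = Rational(-4815, 13)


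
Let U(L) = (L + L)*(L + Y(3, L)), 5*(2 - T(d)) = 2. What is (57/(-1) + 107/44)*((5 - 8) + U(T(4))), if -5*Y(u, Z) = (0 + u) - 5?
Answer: -40817/220 ≈ -185.53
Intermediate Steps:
Y(u, Z) = 1 - u/5 (Y(u, Z) = -((0 + u) - 5)/5 = -(u - 5)/5 = -(-5 + u)/5 = 1 - u/5)
T(d) = 8/5 (T(d) = 2 - 1/5*2 = 2 - 2/5 = 8/5)
U(L) = 2*L*(2/5 + L) (U(L) = (L + L)*(L + (1 - 1/5*3)) = (2*L)*(L + (1 - 3/5)) = (2*L)*(L + 2/5) = (2*L)*(2/5 + L) = 2*L*(2/5 + L))
(57/(-1) + 107/44)*((5 - 8) + U(T(4))) = (57/(-1) + 107/44)*((5 - 8) + (2/5)*(8/5)*(2 + 5*(8/5))) = (57*(-1) + 107*(1/44))*(-3 + (2/5)*(8/5)*(2 + 8)) = (-57 + 107/44)*(-3 + (2/5)*(8/5)*10) = -2401*(-3 + 32/5)/44 = -2401/44*17/5 = -40817/220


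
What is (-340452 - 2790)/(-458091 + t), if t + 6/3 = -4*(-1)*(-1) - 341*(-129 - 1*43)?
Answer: 343242/399445 ≈ 0.85930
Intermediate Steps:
t = 58646 (t = -2 + (-4*(-1)*(-1) - 341*(-129 - 1*43)) = -2 + (4*(-1) - 341*(-129 - 43)) = -2 + (-4 - 341*(-172)) = -2 + (-4 + 58652) = -2 + 58648 = 58646)
(-340452 - 2790)/(-458091 + t) = (-340452 - 2790)/(-458091 + 58646) = -343242/(-399445) = -343242*(-1/399445) = 343242/399445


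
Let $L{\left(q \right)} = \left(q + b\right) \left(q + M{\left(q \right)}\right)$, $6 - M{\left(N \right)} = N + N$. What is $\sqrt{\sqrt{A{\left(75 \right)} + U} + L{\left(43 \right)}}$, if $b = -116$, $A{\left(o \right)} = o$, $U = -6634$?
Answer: $\sqrt{2701 + i \sqrt{6559}} \approx 51.977 + 0.7791 i$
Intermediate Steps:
$M{\left(N \right)} = 6 - 2 N$ ($M{\left(N \right)} = 6 - \left(N + N\right) = 6 - 2 N$)
$L{\left(q \right)} = \left(-116 + q\right) \left(6 - q\right)$ ($L{\left(q \right)} = \left(q - 116\right) \left(q - \left(-6 + 2 q\right)\right) = \left(-116 + q\right) \left(6 - q\right)$)
$\sqrt{\sqrt{A{\left(75 \right)} + U} + L{\left(43 \right)}} = \sqrt{\sqrt{75 - 6634} - -2701} = \sqrt{\sqrt{-6559} - -2701} = \sqrt{i \sqrt{6559} - -2701} = \sqrt{i \sqrt{6559} + 2701} = \sqrt{2701 + i \sqrt{6559}}$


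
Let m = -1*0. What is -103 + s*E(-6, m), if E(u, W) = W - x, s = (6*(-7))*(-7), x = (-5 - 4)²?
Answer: -23917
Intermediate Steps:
x = 81 (x = (-9)² = 81)
s = 294 (s = -42*(-7) = 294)
m = 0
E(u, W) = -81 + W (E(u, W) = W - 1*81 = W - 81 = -81 + W)
-103 + s*E(-6, m) = -103 + 294*(-81 + 0) = -103 + 294*(-81) = -103 - 23814 = -23917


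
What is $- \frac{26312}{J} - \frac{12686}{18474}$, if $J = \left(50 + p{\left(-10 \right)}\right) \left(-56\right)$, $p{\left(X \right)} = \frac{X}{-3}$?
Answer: $\frac{84037319}{10345440} \approx 8.1231$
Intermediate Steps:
$p{\left(X \right)} = - \frac{X}{3}$ ($p{\left(X \right)} = X \left(- \frac{1}{3}\right) = - \frac{X}{3}$)
$J = - \frac{8960}{3}$ ($J = \left(50 - - \frac{10}{3}\right) \left(-56\right) = \left(50 + \frac{10}{3}\right) \left(-56\right) = \frac{160}{3} \left(-56\right) = - \frac{8960}{3} \approx -2986.7$)
$- \frac{26312}{J} - \frac{12686}{18474} = - \frac{26312}{- \frac{8960}{3}} - \frac{12686}{18474} = \left(-26312\right) \left(- \frac{3}{8960}\right) - \frac{6343}{9237} = \frac{9867}{1120} - \frac{6343}{9237} = \frac{84037319}{10345440}$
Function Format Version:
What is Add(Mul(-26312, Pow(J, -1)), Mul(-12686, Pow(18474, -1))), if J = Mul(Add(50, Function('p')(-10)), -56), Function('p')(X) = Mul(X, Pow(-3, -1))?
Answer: Rational(84037319, 10345440) ≈ 8.1231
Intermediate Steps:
Function('p')(X) = Mul(Rational(-1, 3), X) (Function('p')(X) = Mul(X, Rational(-1, 3)) = Mul(Rational(-1, 3), X))
J = Rational(-8960, 3) (J = Mul(Add(50, Mul(Rational(-1, 3), -10)), -56) = Mul(Add(50, Rational(10, 3)), -56) = Mul(Rational(160, 3), -56) = Rational(-8960, 3) ≈ -2986.7)
Add(Mul(-26312, Pow(J, -1)), Mul(-12686, Pow(18474, -1))) = Add(Mul(-26312, Pow(Rational(-8960, 3), -1)), Mul(-12686, Pow(18474, -1))) = Add(Mul(-26312, Rational(-3, 8960)), Mul(-12686, Rational(1, 18474))) = Add(Rational(9867, 1120), Rational(-6343, 9237)) = Rational(84037319, 10345440)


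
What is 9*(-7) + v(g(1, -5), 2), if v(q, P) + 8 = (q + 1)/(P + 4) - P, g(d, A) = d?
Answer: -218/3 ≈ -72.667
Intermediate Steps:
v(q, P) = -8 - P + (1 + q)/(4 + P) (v(q, P) = -8 + ((q + 1)/(P + 4) - P) = -8 + ((1 + q)/(4 + P) - P) = -8 + (-P + (1 + q)/(4 + P)) = -8 - P + (1 + q)/(4 + P))
9*(-7) + v(g(1, -5), 2) = 9*(-7) + (-31 + 1 - 1*2² - 12*2)/(4 + 2) = -63 + (-31 + 1 - 1*4 - 24)/6 = -63 + (-31 + 1 - 4 - 24)/6 = -63 + (⅙)*(-58) = -63 - 29/3 = -218/3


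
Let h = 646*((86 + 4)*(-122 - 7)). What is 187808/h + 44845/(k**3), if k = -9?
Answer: -3115528729/50625405 ≈ -61.541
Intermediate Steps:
h = -7500060 (h = 646*(90*(-129)) = 646*(-11610) = -7500060)
187808/h + 44845/(k**3) = 187808/(-7500060) + 44845/((-9)**3) = 187808*(-1/7500060) + 44845/(-729) = -46952/1875015 + 44845*(-1/729) = -46952/1875015 - 44845/729 = -3115528729/50625405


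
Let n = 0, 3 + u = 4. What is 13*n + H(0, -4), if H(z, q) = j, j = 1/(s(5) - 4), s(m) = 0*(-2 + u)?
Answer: -1/4 ≈ -0.25000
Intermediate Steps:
u = 1 (u = -3 + 4 = 1)
s(m) = 0 (s(m) = 0*(-2 + 1) = 0*(-1) = 0)
j = -1/4 (j = 1/(0 - 4) = 1/(-4) = -1/4 ≈ -0.25000)
H(z, q) = -1/4
13*n + H(0, -4) = 13*0 - 1/4 = 0 - 1/4 = -1/4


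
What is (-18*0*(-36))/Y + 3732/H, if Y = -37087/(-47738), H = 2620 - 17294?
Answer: -1866/7337 ≈ -0.25433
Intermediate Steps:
H = -14674
Y = 37087/47738 (Y = -37087*(-1/47738) = 37087/47738 ≈ 0.77689)
(-18*0*(-36))/Y + 3732/H = (-18*0*(-36))/(37087/47738) + 3732/(-14674) = (0*(-36))*(47738/37087) + 3732*(-1/14674) = 0*(47738/37087) - 1866/7337 = 0 - 1866/7337 = -1866/7337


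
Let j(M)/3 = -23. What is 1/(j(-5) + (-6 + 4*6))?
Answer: -1/51 ≈ -0.019608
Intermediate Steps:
j(M) = -69 (j(M) = 3*(-23) = -69)
1/(j(-5) + (-6 + 4*6)) = 1/(-69 + (-6 + 4*6)) = 1/(-69 + (-6 + 24)) = 1/(-69 + 18) = 1/(-51) = -1/51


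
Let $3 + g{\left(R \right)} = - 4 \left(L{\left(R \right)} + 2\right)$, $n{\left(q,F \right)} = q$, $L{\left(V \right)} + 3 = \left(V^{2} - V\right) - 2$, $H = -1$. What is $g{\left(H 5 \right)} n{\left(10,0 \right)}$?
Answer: $-1110$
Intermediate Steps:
$L{\left(V \right)} = -5 + V^{2} - V$ ($L{\left(V \right)} = -3 - \left(2 + V - V^{2}\right) = -5 + V^{2} - V$)
$g{\left(R \right)} = 9 - 4 R^{2} + 4 R$ ($g{\left(R \right)} = -3 - 4 \left(\left(-5 + R^{2} - R\right) + 2\right) = -3 - 4 \left(-3 + R^{2} - R\right) = -3 + \left(12 - 4 R^{2} + 4 R\right) = 9 - 4 R^{2} + 4 R$)
$g{\left(H 5 \right)} n{\left(10,0 \right)} = \left(9 - 4 \left(\left(-1\right) 5\right)^{2} + 4 \left(\left(-1\right) 5\right)\right) 10 = \left(9 - 4 \left(-5\right)^{2} + 4 \left(-5\right)\right) 10 = \left(9 - 100 - 20\right) 10 = \left(-111\right) 10 = -1110$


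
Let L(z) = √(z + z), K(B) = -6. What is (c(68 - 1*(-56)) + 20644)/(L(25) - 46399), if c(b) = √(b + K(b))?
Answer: -957860956/2152867151 - 103220*√2/2152867151 - 46399*√118/2152867151 - 10*√59/2152867151 ≈ -0.44523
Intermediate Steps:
c(b) = √(-6 + b) (c(b) = √(b - 6) = √(-6 + b))
L(z) = √2*√z (L(z) = √(2*z) = √2*√z)
(c(68 - 1*(-56)) + 20644)/(L(25) - 46399) = (√(-6 + (68 - 1*(-56))) + 20644)/(√2*√25 - 46399) = (√(-6 + (68 + 56)) + 20644)/(√2*5 - 46399) = (√(-6 + 124) + 20644)/(5*√2 - 46399) = (√118 + 20644)/(-46399 + 5*√2) = (20644 + √118)/(-46399 + 5*√2)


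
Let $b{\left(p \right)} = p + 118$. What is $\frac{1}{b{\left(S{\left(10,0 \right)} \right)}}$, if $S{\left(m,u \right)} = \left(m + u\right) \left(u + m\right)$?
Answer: $\frac{1}{218} \approx 0.0045872$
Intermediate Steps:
$S{\left(m,u \right)} = \left(m + u\right)^{2}$ ($S{\left(m,u \right)} = \left(m + u\right) \left(m + u\right) = \left(m + u\right)^{2}$)
$b{\left(p \right)} = 118 + p$
$\frac{1}{b{\left(S{\left(10,0 \right)} \right)}} = \frac{1}{118 + \left(10 + 0\right)^{2}} = \frac{1}{118 + 10^{2}} = \frac{1}{118 + 100} = \frac{1}{218}$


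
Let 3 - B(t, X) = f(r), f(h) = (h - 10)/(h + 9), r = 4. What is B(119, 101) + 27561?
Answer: 358338/13 ≈ 27564.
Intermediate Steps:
f(h) = (-10 + h)/(9 + h)
B(t, X) = 45/13 (B(t, X) = 3 - (-10 + 4)/(9 + 4) = 3 - (-6)/13 = 3 - 1*(-6/13) = 3 + 6/13 = 45/13)
B(119, 101) + 27561 = 45/13 + 27561 = 358338/13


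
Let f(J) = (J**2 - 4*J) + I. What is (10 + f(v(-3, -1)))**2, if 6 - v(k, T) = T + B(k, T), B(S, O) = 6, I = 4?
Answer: 121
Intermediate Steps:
v(k, T) = -T (v(k, T) = 6 - (T + 6) = 6 - (6 + T) = 6 + (-6 - T) = -T)
f(J) = 4 + J**2 - 4*J (f(J) = (J**2 - 4*J) + 4 = 4 + J**2 - 4*J)
(10 + f(v(-3, -1)))**2 = (10 + (4 + (-1*(-1))**2 - (-4)*(-1)))**2 = (10 + (4 + 1**2 - 4*1))**2 = (10 + (4 + 1 - 4))**2 = (10 + 1)**2 = 11**2 = 121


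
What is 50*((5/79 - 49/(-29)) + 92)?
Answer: 10739400/2291 ≈ 4687.6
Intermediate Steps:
50*((5/79 - 49/(-29)) + 92) = 50*((5*(1/79) - 49*(-1/29)) + 92) = 50*((5/79 + 49/29) + 92) = 50*(4016/2291 + 92) = 50*(214788/2291) = 10739400/2291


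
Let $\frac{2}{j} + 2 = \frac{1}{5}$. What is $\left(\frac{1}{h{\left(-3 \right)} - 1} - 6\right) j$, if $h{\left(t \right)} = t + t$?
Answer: $\frac{430}{63} \approx 6.8254$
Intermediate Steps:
$h{\left(t \right)} = 2 t$
$j = - \frac{10}{9}$ ($j = \frac{2}{-2 + \frac{1}{5}} = \frac{2}{- \frac{9}{5}} = 2 \left(- \frac{5}{9}\right) = - \frac{10}{9} \approx -1.1111$)
$\left(\frac{1}{h{\left(-3 \right)} - 1} - 6\right) j = \left(\frac{1}{2 \left(-3\right) - 1} - 6\right) \left(- \frac{10}{9}\right) = \left(\frac{1}{-6 - 1} - 6\right) \left(- \frac{10}{9}\right) = \left(\frac{1}{-7} - 6\right) \left(- \frac{10}{9}\right) = \left(- \frac{1}{7} - 6\right) \left(- \frac{10}{9}\right) = \left(- \frac{43}{7}\right) \left(- \frac{10}{9}\right) = \frac{430}{63}$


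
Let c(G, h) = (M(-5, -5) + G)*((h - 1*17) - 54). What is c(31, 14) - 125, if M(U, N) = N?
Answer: -1607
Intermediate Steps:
c(G, h) = (-71 + h)*(-5 + G) (c(G, h) = (-5 + G)*((h - 1*17) - 54) = (-5 + G)*((h - 17) - 54) = (-5 + G)*((-17 + h) - 54) = (-5 + G)*(-71 + h) = (-71 + h)*(-5 + G))
c(31, 14) - 125 = (355 - 71*31 - 5*14 + 31*14) - 125 = (355 - 2201 - 70 + 434) - 125 = -1482 - 125 = -1607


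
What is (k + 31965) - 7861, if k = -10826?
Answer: 13278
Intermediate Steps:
(k + 31965) - 7861 = (-10826 + 31965) - 7861 = 21139 - 7861 = 13278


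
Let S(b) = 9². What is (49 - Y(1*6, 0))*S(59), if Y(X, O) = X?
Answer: 3483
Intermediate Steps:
S(b) = 81
(49 - Y(1*6, 0))*S(59) = (49 - 6)*81 = 43*81 = 3483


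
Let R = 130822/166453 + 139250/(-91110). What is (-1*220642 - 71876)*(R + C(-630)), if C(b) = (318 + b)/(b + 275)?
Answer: -7162435480410486/179458805155 ≈ -39911.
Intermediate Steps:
C(b) = (318 + b)/(275 + b)
R = -1125938783/1516553283 (R = 130822*(1/166453) + 139250*(-1/91110) = 130822/166453 - 13925/9111 = -1125938783/1516553283 ≈ -0.74243)
(-1*220642 - 71876)*(R + C(-630)) = (-1*220642 - 71876)*(-1125938783/1516553283 + (318 - 630)/(275 - 630)) = (-220642 - 71876)*(-1125938783/1516553283 - 312/(-355)) = -292518*(-1125938783/1516553283 - 1/355*(-312)) = -292518*(-1125938783/1516553283 + 312/355) = -292518*73456356331/538376415465 = -7162435480410486/179458805155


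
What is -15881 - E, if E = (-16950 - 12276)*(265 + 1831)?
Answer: 61241815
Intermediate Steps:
E = -61257696 (E = -29226*2096 = -61257696)
-15881 - E = -15881 - 1*(-61257696) = -15881 + 61257696 = 61241815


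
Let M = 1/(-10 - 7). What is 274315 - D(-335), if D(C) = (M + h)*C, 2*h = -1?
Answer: 9320345/34 ≈ 2.7413e+5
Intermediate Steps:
h = -½ (h = (½)*(-1) = -½ ≈ -0.50000)
M = -1/17 (M = 1/(-17) = -1/17 ≈ -0.058824)
D(C) = -19*C/34 (D(C) = (-1/17 - ½)*C = -19*C/34)
274315 - D(-335) = 274315 - (-19)*(-335)/34 = 274315 - 1*6365/34 = 274315 - 6365/34 = 9320345/34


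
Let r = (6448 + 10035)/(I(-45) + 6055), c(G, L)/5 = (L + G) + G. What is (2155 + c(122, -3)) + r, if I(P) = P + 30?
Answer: 20310883/6040 ≈ 3362.7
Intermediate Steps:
I(P) = 30 + P
c(G, L) = 5*L + 10*G (c(G, L) = 5*((L + G) + G) = 5*((G + L) + G) = 5*(L + 2*G) = 5*L + 10*G)
r = 16483/6040 (r = (6448 + 10035)/((30 - 45) + 6055) = 16483/(-15 + 6055) = 16483/6040 ≈ 2.7290)
(2155 + c(122, -3)) + r = (2155 + (5*(-3) + 10*122)) + 16483/6040 = (2155 + (-15 + 1220)) + 16483/6040 = (2155 + 1205) + 16483/6040 = 3360 + 16483/6040 = 20310883/6040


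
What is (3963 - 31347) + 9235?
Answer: -18149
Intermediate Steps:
(3963 - 31347) + 9235 = -27384 + 9235 = -18149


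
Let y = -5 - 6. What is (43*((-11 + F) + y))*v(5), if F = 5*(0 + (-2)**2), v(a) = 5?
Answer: -430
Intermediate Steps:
y = -11
F = 20 (F = 5*(0 + 4) = 5*4 = 20)
(43*((-11 + F) + y))*v(5) = (43*((-11 + 20) - 11))*5 = (43*(9 - 11))*5 = (43*(-2))*5 = -86*5 = -430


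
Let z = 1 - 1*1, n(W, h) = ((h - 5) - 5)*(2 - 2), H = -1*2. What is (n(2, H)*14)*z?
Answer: 0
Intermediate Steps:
H = -2
n(W, h) = 0 (n(W, h) = ((-5 + h) - 5)*0 = (-10 + h)*0 = 0)
z = 0 (z = 1 - 1 = 0)
(n(2, H)*14)*z = (0*14)*0 = 0*0 = 0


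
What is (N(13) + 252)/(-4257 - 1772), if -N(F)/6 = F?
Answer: -174/6029 ≈ -0.028861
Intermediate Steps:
N(F) = -6*F
(N(13) + 252)/(-4257 - 1772) = (-6*13 + 252)/(-4257 - 1772) = (-78 + 252)/(-6029) = 174*(-1/6029) = -174/6029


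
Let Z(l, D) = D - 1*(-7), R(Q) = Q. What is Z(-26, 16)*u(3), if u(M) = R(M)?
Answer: 69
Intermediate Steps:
u(M) = M
Z(l, D) = 7 + D (Z(l, D) = D + 7 = 7 + D)
Z(-26, 16)*u(3) = (7 + 16)*3 = 23*3 = 69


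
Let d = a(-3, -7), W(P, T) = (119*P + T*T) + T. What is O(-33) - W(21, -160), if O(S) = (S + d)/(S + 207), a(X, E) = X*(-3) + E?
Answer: -4861417/174 ≈ -27939.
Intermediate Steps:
a(X, E) = E - 3*X (a(X, E) = -3*X + E = E - 3*X)
W(P, T) = T + T**2 + 119*P (W(P, T) = (119*P + T**2) + T = (T**2 + 119*P) + T = T + T**2 + 119*P)
d = 2 (d = -7 - 3*(-3) = -7 + 9 = 2)
O(S) = (2 + S)/(207 + S) (O(S) = (S + 2)/(S + 207) = (2 + S)/(207 + S))
O(-33) - W(21, -160) = (2 - 33)/(207 - 33) - (-160 + (-160)**2 + 119*21) = -31/174 - (-160 + 25600 + 2499) = (1/174)*(-31) - 1*27939 = -31/174 - 27939 = -4861417/174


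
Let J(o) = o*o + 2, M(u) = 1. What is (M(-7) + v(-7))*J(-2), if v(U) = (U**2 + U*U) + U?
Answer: 552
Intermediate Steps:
v(U) = U + 2*U**2 (v(U) = (U**2 + U**2) + U = 2*U**2 + U = U + 2*U**2)
J(o) = 2 + o**2 (J(o) = o**2 + 2 = 2 + o**2)
(M(-7) + v(-7))*J(-2) = (1 - 7*(1 + 2*(-7)))*(2 + (-2)**2) = (1 - 7*(1 - 14))*(2 + 4) = (1 - 7*(-13))*6 = (1 + 91)*6 = 92*6 = 552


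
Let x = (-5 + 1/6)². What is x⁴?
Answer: 500246412961/1679616 ≈ 2.9783e+5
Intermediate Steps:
x = 841/36 (x = (-5 + 1*(⅙))² = (-5 + ⅙)² = (-29/6)² = 841/36 ≈ 23.361)
x⁴ = (841/36)⁴ = 500246412961/1679616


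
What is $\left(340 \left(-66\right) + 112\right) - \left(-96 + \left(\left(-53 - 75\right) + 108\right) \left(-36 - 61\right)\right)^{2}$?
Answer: $-3422664$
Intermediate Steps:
$\left(340 \left(-66\right) + 112\right) - \left(-96 + \left(\left(-53 - 75\right) + 108\right) \left(-36 - 61\right)\right)^{2} = \left(-22440 + 112\right) - \left(-96 + \left(\left(-53 - 75\right) + 108\right) \left(-97\right)\right)^{2} = -22328 - \left(-96 + \left(-128 + 108\right) \left(-97\right)\right)^{2} = -22328 - \left(-96 - -1940\right)^{2} = -22328 - \left(-96 + 1940\right)^{2} = -22328 - 1844^{2} = -22328 - 3400336 = -3422664$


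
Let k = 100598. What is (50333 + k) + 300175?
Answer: 451106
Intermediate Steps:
(50333 + k) + 300175 = (50333 + 100598) + 300175 = 150931 + 300175 = 451106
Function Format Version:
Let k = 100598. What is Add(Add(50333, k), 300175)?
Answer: 451106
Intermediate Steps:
Add(Add(50333, k), 300175) = Add(Add(50333, 100598), 300175) = Add(150931, 300175) = 451106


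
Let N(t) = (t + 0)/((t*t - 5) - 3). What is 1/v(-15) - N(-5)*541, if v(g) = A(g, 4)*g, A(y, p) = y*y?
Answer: 9129358/57375 ≈ 159.12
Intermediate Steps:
A(y, p) = y**2
v(g) = g**3 (v(g) = g**2*g = g**3)
N(t) = t/(-8 + t**2) (N(t) = t/((t**2 - 5) - 3) = t/((-5 + t**2) - 3) = t/(-8 + t**2))
1/v(-15) - N(-5)*541 = 1/((-15)**3) - (-5/(-8 + (-5)**2))*541 = 1/(-3375) - (-5/(-8 + 25))*541 = -1/3375 - (-5/17)*541 = -1/3375 - (-5*1/17)*541 = -1/3375 - (-5)*541/17 = -1/3375 - 1*(-2705/17) = -1/3375 + 2705/17 = 9129358/57375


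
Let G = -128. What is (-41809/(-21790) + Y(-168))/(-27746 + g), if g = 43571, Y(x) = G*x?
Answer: 468613969/344826750 ≈ 1.3590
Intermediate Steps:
Y(x) = -128*x
(-41809/(-21790) + Y(-168))/(-27746 + g) = (-41809/(-21790) - 128*(-168))/(-27746 + 43571) = (-41809*(-1/21790) + 21504)/15825 = (41809/21790 + 21504)*(1/15825) = (468613969/21790)*(1/15825) = 468613969/344826750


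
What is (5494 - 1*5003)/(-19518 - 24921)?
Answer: -491/44439 ≈ -0.011049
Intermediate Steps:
(5494 - 1*5003)/(-19518 - 24921) = (5494 - 5003)/(-44439) = 491*(-1/44439) = -491/44439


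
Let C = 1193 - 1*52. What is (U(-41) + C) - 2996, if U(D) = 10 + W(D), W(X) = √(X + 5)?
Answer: -1845 + 6*I ≈ -1845.0 + 6.0*I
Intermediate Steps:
W(X) = √(5 + X)
C = 1141 (C = 1193 - 52 = 1141)
U(D) = 10 + √(5 + D)
(U(-41) + C) - 2996 = ((10 + √(5 - 41)) + 1141) - 2996 = ((10 + √(-36)) + 1141) - 2996 = ((10 + 6*I) + 1141) - 2996 = (1151 + 6*I) - 2996 = -1845 + 6*I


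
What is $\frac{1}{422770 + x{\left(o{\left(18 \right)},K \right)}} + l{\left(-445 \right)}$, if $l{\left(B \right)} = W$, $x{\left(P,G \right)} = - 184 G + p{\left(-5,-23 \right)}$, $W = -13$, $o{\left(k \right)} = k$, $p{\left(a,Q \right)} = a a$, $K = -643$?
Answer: $- \frac{7034390}{541107} \approx -13.0$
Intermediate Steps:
$p{\left(a,Q \right)} = a^{2}$
$x{\left(P,G \right)} = 25 - 184 G$ ($x{\left(P,G \right)} = - 184 G + \left(-5\right)^{2} = - 184 G + 25 = 25 - 184 G$)
$l{\left(B \right)} = -13$
$\frac{1}{422770 + x{\left(o{\left(18 \right)},K \right)}} + l{\left(-445 \right)} = \frac{1}{422770 + \left(25 - -118312\right)} - 13 = \frac{1}{422770 + \left(25 + 118312\right)} - 13 = \frac{1}{422770 + 118337} - 13 = \frac{1}{541107} - 13 = - \frac{7034390}{541107}$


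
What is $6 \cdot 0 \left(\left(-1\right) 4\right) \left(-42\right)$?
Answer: $0$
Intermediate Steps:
$6 \cdot 0 \left(\left(-1\right) 4\right) \left(-42\right) = 6 \cdot 0 \left(-4\right) \left(-42\right) = 6 \cdot 0 \left(-42\right) = 0 \left(-42\right) = 0$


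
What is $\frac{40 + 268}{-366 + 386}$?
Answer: $\frac{77}{5} \approx 15.4$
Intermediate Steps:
$\frac{40 + 268}{-366 + 386} = \frac{308}{20} = 308 \cdot \frac{1}{20} = \frac{77}{5}$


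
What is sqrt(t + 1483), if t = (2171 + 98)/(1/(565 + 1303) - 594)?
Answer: sqrt(1821155021160951)/1109591 ≈ 38.460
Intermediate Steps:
t = -4238492/1109591 (t = 2269/(1/1868 - 594) = 2269/(-1109591/1868) = 2269*(-1868/1109591) = -4238492/1109591 ≈ -3.8199)
sqrt(t + 1483) = sqrt(-4238492/1109591 + 1483) = sqrt(1641284961/1109591) = sqrt(1821155021160951)/1109591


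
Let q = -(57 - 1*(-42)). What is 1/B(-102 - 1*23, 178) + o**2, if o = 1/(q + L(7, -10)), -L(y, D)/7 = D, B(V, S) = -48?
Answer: -793/40368 ≈ -0.019644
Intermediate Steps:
q = -99 (q = -(57 + 42) = -1*99 = -99)
L(y, D) = -7*D
o = -1/29 (o = 1/(-99 - 7*(-10)) = 1/(-99 + 70) = 1/(-29) = -1/29 ≈ -0.034483)
1/B(-102 - 1*23, 178) + o**2 = 1/(-48) + (-1/29)**2 = -1/48 + 1/841 = -793/40368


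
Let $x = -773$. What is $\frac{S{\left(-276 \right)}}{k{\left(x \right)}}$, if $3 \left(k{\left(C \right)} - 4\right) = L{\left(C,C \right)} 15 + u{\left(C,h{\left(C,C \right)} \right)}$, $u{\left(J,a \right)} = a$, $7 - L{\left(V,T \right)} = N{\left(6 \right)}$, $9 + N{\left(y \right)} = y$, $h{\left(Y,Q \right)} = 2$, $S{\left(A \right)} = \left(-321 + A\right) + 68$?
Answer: $- \frac{1587}{164} \approx -9.6768$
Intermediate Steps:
$S{\left(A \right)} = -253 + A$
$N{\left(y \right)} = -9 + y$
$L{\left(V,T \right)} = 10$ ($L{\left(V,T \right)} = 7 - \left(-9 + 6\right) = 7 - -3 = 7 + 3 = 10$)
$k{\left(C \right)} = \frac{164}{3}$ ($k{\left(C \right)} = 4 + \frac{10 \cdot 15 + 2}{3} = 4 + \frac{150 + 2}{3} = 4 + \frac{1}{3} \cdot 152 = 4 + \frac{152}{3} = \frac{164}{3}$)
$\frac{S{\left(-276 \right)}}{k{\left(x \right)}} = \frac{-253 - 276}{\frac{164}{3}} = \left(-529\right) \frac{3}{164} = - \frac{1587}{164}$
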